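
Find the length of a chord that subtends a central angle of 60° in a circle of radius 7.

Chord = 2(7) sin(30°) = 7

7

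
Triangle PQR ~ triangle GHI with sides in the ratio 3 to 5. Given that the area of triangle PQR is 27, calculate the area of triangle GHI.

For similar figures, the area ratio equals the square of the side ratio.
Side ratio (PQR to GHI) = 3:5, so area ratio = 3^2:5^2 = 9:25.
If the area of PQR is 27, then the area of GHI = 27 * (25/9) = 75.

75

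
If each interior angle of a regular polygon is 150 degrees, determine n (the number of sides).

Each interior angle of a regular n-gon is (n - 2) * 180 / n.
Setting this equal to 150:
(n - 2) * 180 / n = 150
Each exterior angle = 180 - 150 = 30 degrees.
Since exterior angles sum to 360: n = 360 / 30 = 12.

12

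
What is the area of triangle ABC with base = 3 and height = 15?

Area = (1/2) * base * height
Area = (1/2) * 3 * 15
Area = 45/2

45/2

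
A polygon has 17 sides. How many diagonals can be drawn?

The number of diagonals in an n-gon is n(n - 3)/2.
For n = 17: 17(17 - 3)/2 = 17 × 14 / 2 = 119.

119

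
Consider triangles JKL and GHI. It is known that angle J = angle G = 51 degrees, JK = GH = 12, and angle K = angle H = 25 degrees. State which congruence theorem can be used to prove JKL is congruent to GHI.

The given information matches ASA: Two pairs of corresponding angles and the included side are equal (Angle-Side-Angle).

ASA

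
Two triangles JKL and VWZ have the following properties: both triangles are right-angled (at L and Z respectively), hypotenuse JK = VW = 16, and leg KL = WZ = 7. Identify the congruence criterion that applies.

The given information provides:
both triangles are right-angled (at L and Z respectively), hypotenuse JK = VW = 16, and leg KL = WZ = 7
This matches the HL congruence theorem.
The hypotenuse and one leg of two right triangles are equal (Hypotenuse-Leg).

HL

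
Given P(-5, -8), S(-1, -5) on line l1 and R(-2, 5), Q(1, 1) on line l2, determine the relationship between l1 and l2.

Slope of line 1: m1 = (-5 - -8)/(-1 - -5) = 3/4 = 3/4
Slope of line 2: m2 = (1 - 5)/(1 - -2) = -4/3 = -4/3
m1 * m2 = (3/4) * (-4/3) = -1 = -1, so the lines are perpendicular.

Perpendicular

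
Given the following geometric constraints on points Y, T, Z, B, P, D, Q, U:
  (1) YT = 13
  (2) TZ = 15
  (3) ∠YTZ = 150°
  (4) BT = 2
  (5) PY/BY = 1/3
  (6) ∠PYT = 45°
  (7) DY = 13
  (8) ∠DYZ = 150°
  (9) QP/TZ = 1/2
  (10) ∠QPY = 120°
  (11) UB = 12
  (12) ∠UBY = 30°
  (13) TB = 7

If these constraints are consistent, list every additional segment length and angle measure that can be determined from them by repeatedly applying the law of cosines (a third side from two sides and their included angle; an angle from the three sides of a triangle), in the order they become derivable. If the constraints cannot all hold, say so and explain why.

These constraints are not satisfiable: (4) BT = 2 and (13) TB = 7 assign two different lengths to the same segment. No planar figure meets all of them, so nothing further can be derived.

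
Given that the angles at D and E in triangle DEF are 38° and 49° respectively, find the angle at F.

angle F = 180 - 38 - 49 = 93 degrees.

93 degrees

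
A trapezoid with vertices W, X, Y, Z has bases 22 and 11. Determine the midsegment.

The midsegment (median) of a trapezoid connects the midpoints of the non-parallel sides.
Its length is the average of the two bases: (22 + 11) / 2 = 33/2.

33/2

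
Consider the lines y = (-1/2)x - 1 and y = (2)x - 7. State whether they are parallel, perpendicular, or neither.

Slope of line 1: m1 = -1/2
Slope of line 2: m2 = 2
Two lines are perpendicular when the product of their slopes is -1 (negative reciprocals).
m1 * m2 = (-1/2) * (2) = -1, confirming perpendicularity.

Perpendicular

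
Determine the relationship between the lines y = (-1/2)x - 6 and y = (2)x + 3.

Slope of line 1: m1 = -1/2
Slope of line 2: m2 = 2
m1 * m2 = -1, so perpendicular.

Perpendicular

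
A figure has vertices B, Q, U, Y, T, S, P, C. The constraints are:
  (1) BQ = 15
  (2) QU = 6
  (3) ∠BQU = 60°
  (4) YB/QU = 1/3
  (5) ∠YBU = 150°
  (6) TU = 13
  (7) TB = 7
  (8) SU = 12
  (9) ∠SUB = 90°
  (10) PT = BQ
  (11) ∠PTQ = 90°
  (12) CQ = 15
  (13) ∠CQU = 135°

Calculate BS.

Step 1: By the law of cosines on triangle UQB: UB² = 6² + 15² − 2·6·15·cos(60°) = 171, so UB = 3·√19.
Step 2: By the law of cosines on triangle BUS: BS² = (3·√19)² + 12² − 2·3·√19·12·cos(90°) = 315, so BS = 3·√35.

Therefore, the length of BS = 3·√35.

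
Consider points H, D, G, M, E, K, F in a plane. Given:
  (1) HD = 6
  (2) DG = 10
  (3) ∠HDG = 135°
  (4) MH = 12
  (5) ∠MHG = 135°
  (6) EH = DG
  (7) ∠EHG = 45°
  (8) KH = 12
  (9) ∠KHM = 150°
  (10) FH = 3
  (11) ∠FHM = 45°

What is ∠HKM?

Step 1: By the law of cosines on triangle KHM: KM² = 12² + 12² − 2·12·12·cos(150°) = 537.42, so KM ≈ 23.18.
Step 2: By the inverse law of cosines on triangle HKM: cos(∠HKM) = (12² + 23.18² − 12²) / (2·12·23.18) = 537.42/556.37 = 0.9659, so ∠HKM = 15°.

Therefore, the measure of angle ∠HKM = 15°.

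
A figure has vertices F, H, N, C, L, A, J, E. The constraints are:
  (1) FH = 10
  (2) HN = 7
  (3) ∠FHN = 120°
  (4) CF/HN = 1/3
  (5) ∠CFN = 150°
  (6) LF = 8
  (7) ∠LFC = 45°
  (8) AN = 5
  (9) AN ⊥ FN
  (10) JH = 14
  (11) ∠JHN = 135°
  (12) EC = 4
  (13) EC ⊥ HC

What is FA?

Step 1: By the law of cosines on triangle FHN: FN² = 10² + 7² − 2·10·7·cos(120°) = 219, so FN ≈ 14.8.
Step 2: By the law of cosines on triangle FNA: FA² = 14.8² + 5² − 2·14.8·5·cos(90°) = 244, so FA = 2·√61.

Therefore, the length of FA = 2·√61.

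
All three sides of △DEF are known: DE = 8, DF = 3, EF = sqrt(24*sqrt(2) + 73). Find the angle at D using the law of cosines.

By the inverse law of cosines: cos(D) = (DE² + DF² - EF²) / (2 × DE × DF)
cos(D) = (8² + 3² - (sqrt(24*sqrt(2) + 73))²) / (2 × 8 × 3)
cos(D) = (64 + 9 - (24*sqrt(2) + 73)) / 48
cos(D) = -sqrt(2)/2
D = arccos(-sqrt(2)/2) = 135°

135°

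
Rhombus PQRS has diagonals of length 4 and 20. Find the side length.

In a rhombus, the diagonals bisect each other perpendicularly, creating four congruent right triangles.
Each triangle has legs 2 (half of 4) and 10 (half of 20).
The hypotenuse of each right triangle is a side of the rhombus:
side = sqrt(2^2 + 10^2) = sqrt(104) = 2*sqrt(26)

2*sqrt(26)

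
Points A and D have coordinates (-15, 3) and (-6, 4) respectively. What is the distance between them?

The horizontal distance is |-6 - -15| = 9 and the vertical distance is |4 - 3| = 1.
By the Pythagorean theorem, d = sqrt(9^2 + 1^2) = sqrt(82).

sqrt(82)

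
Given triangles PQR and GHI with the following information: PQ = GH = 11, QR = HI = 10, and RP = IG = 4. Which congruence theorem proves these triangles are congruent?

The given information provides:
PQ = GH = 11, QR = HI = 10, and RP = IG = 4
This matches the SSS congruence theorem.
All three pairs of corresponding sides are equal (Side-Side-Side).

SSS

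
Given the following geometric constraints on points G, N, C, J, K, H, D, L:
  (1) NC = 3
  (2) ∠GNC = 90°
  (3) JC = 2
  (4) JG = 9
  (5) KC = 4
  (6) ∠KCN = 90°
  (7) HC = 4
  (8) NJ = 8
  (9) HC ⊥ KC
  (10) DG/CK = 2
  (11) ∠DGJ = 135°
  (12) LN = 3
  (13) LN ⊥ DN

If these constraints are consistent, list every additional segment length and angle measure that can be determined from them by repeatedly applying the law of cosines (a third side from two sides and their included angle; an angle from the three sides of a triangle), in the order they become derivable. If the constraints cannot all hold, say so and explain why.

These constraints are not satisfiable: by the triangle inequality in triangle CNJ, (1) NC = 3 and (3) JC = 2 force NJ ≤ 3 + 2 = 5, but (8) says NJ = 8. No planar figure meets all of them, so nothing further can be derived.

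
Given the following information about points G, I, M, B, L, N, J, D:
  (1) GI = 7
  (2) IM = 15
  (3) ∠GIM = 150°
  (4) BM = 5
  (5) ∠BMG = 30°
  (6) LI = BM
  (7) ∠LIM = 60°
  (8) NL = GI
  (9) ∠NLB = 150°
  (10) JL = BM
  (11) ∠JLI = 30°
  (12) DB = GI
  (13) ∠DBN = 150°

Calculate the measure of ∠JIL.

From the given relations: LI = BM = 5; JL = BM = 5.
Step 1: By the law of cosines on triangle ILJ: IJ² = 5² + 5² − 2·5·5·cos(30°) = 6.7, so IJ ≈ 2.59.
Step 2: By the inverse law of cosines on triangle JIL: cos(∠JIL) = (2.59² + 5² − 5²) / (2·2.59·5) = 6.7/25.88 = 0.2588, so ∠JIL = 75°.

Therefore, the measure of angle ∠JIL = 75°.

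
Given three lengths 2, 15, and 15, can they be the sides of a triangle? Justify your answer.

Yes.
The triangle inequality requires that the sum of any two sides exceeds the third.
Here 2 + 15 = 17 > 15, so the condition is met.

Yes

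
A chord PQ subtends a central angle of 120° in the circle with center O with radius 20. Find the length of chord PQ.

Chord = 2(20) sin(60°) = 20*sqrt(3)

20*sqrt(3)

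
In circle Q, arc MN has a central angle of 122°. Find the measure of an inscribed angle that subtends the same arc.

An inscribed angle intercepts an arc from a point on the circle, while the central angle intercepts the same arc from the center.
The inscribed angle is always half the central angle: 122° / 2 = 61°.

61°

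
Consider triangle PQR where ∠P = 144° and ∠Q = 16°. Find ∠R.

angle R = 180 - 144 - 16 = 20 degrees.

20 degrees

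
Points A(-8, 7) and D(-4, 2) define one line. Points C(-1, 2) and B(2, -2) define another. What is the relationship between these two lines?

Slope of line 1: m1 = (2 - 7)/(-4 - -8) = -5/4 = -5/4
Slope of line 2: m2 = (-2 - 2)/(2 - -1) = -4/3 = -4/3
For parallel lines we need equal slopes: -5/4 != -4/3.
For perpendicular lines we need m1*m2 = -1: (-5/4)(-4/3) = 5/3 != -1.
Since neither condition holds, the lines are neither parallel nor perpendicular.

Neither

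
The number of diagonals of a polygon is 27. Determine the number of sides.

Using d = n(n - 3)/2, we solve 27 = n(n - 3)/2.
So n(n - 3) = 54.
Testing n = 9: 9 * 6 = 54 = 54. Correct.
The polygon has 9 sides.

9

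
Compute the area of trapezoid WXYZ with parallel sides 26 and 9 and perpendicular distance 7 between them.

Area of a trapezoid = (base1 + base2) * height / 2
Area = (26 + 9) * 7 / 2
Area = 35 * 7 / 2
Area = 245 / 2
Area = 245/2

245/2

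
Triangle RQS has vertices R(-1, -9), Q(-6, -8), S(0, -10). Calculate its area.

The Shoelace formula computes the area from vertex coordinates by summing cross products.
For vertices (-1,-9), (-6,-8), (0,-10):
Signed sum = -1*-8 - -6*-9 + -6*-10 - 0*-8 + 0*-9 - -1*-10
= -46 + 60 + -10 = 4
Area = (1/2)|4| = 2.

2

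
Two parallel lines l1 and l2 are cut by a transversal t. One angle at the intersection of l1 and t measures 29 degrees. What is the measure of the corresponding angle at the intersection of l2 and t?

When a transversal crosses parallel lines, angles in the same position at each intersection are called corresponding angles.
These are always equal, so the answer is 29 degrees.

29 degrees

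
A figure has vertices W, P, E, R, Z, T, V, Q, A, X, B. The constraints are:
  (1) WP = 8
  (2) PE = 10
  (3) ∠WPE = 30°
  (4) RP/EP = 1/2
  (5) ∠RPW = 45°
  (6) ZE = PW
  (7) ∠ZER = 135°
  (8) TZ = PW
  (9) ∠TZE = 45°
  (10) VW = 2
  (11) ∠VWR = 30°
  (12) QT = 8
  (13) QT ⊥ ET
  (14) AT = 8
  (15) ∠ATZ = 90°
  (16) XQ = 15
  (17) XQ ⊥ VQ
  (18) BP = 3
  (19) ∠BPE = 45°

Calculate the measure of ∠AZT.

From the given relations: TZ = PW = 8.
Step 1: By the law of cosines on triangle ZTA: ZA² = 8² + 8² − 2·8·8·cos(90°) = 128, so ZA = 8·√2.
Step 2: By the inverse law of cosines on triangle AZT: cos(∠AZT) = ((8·√2)² + 8² − 8²) / (2·8·√2·8) = 128/181.02 = 0.7071, so ∠AZT = 45°.

Therefore, the measure of angle ∠AZT = 45°.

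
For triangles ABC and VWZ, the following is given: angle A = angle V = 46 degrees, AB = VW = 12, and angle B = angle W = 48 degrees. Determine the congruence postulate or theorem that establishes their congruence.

The given information provides:
angle A = angle V = 46 degrees, AB = VW = 12, and angle B = angle W = 48 degrees
This matches the ASA congruence theorem.
Two pairs of corresponding angles and the included side are equal (Angle-Side-Angle).

ASA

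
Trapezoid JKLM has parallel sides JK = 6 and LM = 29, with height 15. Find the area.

A trapezoid's area equals the midsegment times the height.
The midsegment is (6 + 29) / 2 = 35/2.
Area = 35/2 * 15 = 525/2.

525/2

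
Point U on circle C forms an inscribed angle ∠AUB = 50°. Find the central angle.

By the inscribed angle theorem, the central angle is twice the inscribed angle.
Central angle = 2 × 50° = 100°

100°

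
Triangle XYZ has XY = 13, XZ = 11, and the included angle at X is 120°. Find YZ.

By the law of cosines: YZ^2 = XY^2 + XZ^2 - 2*XY*XZ*cos(X)
YZ^2 = 13^2 + 11^2 - 2*13*11*cos(120°)
YZ^2 = 169 + 121 - 286*(-1/2)
YZ^2 = 433
YZ = sqrt(433)

sqrt(433)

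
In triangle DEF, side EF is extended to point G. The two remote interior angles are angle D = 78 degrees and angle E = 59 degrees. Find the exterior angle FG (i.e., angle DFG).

The interior angle at F is 180 - 78 - 59 = 43 degrees.
The exterior angle and interior angle at F are supplementary:
Exterior angle = 180 - 43 = 137 degrees.

137 degrees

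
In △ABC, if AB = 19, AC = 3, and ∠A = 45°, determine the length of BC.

By the law of cosines: BC^2 = AB^2 + AC^2 - 2*AB*AC*cos(A)
BC^2 = 19^2 + 3^2 - 2*19*3*cos(45°)
BC^2 = 361 + 9 - 114*(sqrt(2)/2)
BC^2 = 370 - 57*sqrt(2)
BC = sqrt(370 - 57*sqrt(2))

sqrt(370 - 57*sqrt(2))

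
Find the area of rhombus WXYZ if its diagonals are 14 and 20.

Area of a rhombus = (d1 * d2) / 2
Area = (14 * 20) / 2
Area = 280 / 2
Area = 140

140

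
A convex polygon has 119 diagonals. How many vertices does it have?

Using d = n(n - 3)/2, we solve 119 = n(n - 3)/2.
So n(n - 3) = 238.
Testing n = 17: 17 * 14 = 238 = 238. Correct.
The polygon has 17 sides.

17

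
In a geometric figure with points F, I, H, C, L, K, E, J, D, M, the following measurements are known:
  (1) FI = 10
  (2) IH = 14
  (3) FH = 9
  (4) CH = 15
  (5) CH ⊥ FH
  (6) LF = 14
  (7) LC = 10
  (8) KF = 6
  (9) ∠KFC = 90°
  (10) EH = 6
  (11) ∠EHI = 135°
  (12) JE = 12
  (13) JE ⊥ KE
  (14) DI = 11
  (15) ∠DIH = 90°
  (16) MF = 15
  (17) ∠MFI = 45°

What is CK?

Step 1: By the law of cosines on triangle FHC: FC² = 9² + 15² − 2·9·15·cos(90°) = 306, so FC = 3·√34.
Step 2: By the law of cosines on triangle CFK: CK² = (3·√34)² + 6² − 2·3·√34·6·cos(90°) = 342, so CK = 3·√38.

Therefore, the length of CK = 3·√38.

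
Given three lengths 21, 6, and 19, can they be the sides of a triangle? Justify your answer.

Check all three triangle inequalities:
21 + 6 = 27 > 19 ✓
21 + 19 = 40 > 6 ✓
6 + 19 = 25 > 21 ✓
All conditions hold, so these sides form a valid triangle.

Yes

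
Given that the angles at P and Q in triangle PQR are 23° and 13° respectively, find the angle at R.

angle R = 180 - 23 - 13 = 144 degrees.

144 degrees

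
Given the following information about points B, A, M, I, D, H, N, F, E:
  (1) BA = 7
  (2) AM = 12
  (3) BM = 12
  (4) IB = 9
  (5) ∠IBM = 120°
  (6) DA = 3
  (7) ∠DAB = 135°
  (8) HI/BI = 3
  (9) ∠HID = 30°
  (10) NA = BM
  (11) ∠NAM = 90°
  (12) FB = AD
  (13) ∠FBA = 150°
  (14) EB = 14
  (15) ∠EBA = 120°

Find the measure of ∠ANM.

From the given relations: NA = BM = 12.
Step 1: By the law of cosines on triangle NAM: NM² = 12² + 12² − 2·12·12·cos(90°) = 288, so NM = 12·√2.
Step 2: By the inverse law of cosines on triangle ANM: cos(∠ANM) = (12² + (12·√2)² − 12²) / (2·12·12·√2) = 288/407.29 = 0.7071, so ∠ANM = 45°.

Therefore, the measure of angle ∠ANM = 45°.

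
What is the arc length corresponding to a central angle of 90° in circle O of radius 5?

The full circumference is 2πr = 2π(5) = 10*pi.
The arc spans 90° out of 360°, which is a fraction of 1/4.
Arc length = 10*pi × 1/4 = 5*pi/2.

5*pi/2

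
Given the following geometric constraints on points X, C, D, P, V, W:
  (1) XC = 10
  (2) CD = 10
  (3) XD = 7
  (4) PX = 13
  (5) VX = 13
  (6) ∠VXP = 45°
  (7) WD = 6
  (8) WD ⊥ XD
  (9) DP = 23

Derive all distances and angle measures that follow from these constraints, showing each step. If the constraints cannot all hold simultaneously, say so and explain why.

These constraints are not satisfiable: by the triangle inequality in triangle XDP, (3) XD = 7 and (4) PX = 13 force DP ≤ 7 + 13 = 20, but (9) says DP = 23. No planar figure meets all of them, so nothing further can be derived.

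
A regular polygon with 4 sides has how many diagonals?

The number of diagonals in an n-gon is n(n - 3)/2.
For n = 4: 4(4 - 3)/2 = 4 × 1 / 2 = 2.

2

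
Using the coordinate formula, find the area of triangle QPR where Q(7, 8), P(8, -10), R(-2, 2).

The Shoelace formula computes the area from vertex coordinates by summing cross products.
For vertices (7,8), (8,-10), (-2,2):
Signed sum = 7*-10 - 8*8 + 8*2 - -2*-10 + -2*8 - 7*2
= -134 + -4 + -30 = -168
Area = (1/2)|-168| = 84.

84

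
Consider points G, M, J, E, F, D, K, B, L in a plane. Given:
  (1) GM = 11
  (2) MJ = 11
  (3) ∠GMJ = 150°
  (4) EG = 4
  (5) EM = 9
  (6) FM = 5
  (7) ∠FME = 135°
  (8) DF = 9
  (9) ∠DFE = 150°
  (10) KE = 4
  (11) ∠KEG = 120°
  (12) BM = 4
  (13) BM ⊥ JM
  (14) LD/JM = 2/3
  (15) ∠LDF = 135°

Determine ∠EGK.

Step 1: By the law of cosines on triangle GEK: GK² = 4² + 4² − 2·4·4·cos(120°) = 48, so GK = 4·√3.
Step 2: By the inverse law of cosines on triangle EGK: cos(∠EGK) = (4² + (4·√3)² − 4²) / (2·4·4·√3) = 48/55.43 = 0.866, so ∠EGK = 30°.

Therefore, the measure of angle ∠EGK = 30°.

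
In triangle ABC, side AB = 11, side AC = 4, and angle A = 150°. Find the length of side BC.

By the law of cosines: BC^2 = AB^2 + AC^2 - 2*AB*AC*cos(A)
BC^2 = 11^2 + 4^2 - 2*11*4*cos(150°)
BC^2 = 121 + 16 - 88*(-sqrt(3)/2)
BC^2 = 44*sqrt(3) + 137
BC = sqrt(44*sqrt(3) + 137)

sqrt(44*sqrt(3) + 137)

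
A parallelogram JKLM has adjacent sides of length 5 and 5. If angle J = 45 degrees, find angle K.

In a parallelogram, consecutive angles are supplementary (sum to 180°).
angle K = 180 - angle J
angle K = 180 - 45
angle K = 135 degrees

135 degrees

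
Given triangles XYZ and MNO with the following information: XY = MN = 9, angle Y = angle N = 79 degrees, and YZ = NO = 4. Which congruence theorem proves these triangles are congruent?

The given information provides:
XY = MN = 9, angle Y = angle N = 79 degrees, and YZ = NO = 4
This matches the SAS congruence theorem.
Two pairs of corresponding sides and the included angle are equal (Side-Angle-Side).

SAS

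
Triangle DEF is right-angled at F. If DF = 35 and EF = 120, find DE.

DE = sqrt(35^2 + 120^2) = sqrt(15625) = 125

125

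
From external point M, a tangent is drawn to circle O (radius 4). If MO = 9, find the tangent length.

The tangent, radius, and line from the external point to the center form a right triangle.
The right angle is where the tangent meets the radius.
By the Pythagorean theorem: tangent² + 4² = 9²
tangent² = 81 - 16 = 65
tangent = sqrt(65)

sqrt(65)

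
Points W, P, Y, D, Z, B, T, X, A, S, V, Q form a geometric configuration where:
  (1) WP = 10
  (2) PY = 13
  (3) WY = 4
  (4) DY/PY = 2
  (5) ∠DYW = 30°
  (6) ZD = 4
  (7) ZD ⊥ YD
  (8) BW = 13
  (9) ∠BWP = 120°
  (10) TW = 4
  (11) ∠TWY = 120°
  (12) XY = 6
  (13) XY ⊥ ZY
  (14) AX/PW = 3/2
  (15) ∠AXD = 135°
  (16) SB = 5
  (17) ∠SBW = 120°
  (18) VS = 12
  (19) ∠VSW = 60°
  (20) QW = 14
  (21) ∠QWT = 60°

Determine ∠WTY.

Step 1: By the law of cosines on triangle TWY: TY² = 4² + 4² − 2·4·4·cos(120°) = 48, so TY = 4·√3.
Step 2: By the inverse law of cosines on triangle WTY: cos(∠WTY) = (4² + (4·√3)² − 4²) / (2·4·4·√3) = 48/55.43 = 0.866, so ∠WTY = 30°.

Therefore, the measure of angle ∠WTY = 30°.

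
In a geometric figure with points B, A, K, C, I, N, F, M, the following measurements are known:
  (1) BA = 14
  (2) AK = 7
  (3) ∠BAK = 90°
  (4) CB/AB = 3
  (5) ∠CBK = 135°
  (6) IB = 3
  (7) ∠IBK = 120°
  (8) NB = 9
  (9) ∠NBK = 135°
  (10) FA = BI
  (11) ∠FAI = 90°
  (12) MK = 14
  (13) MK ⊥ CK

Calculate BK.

Step 1: By the law of cosines on triangle BAK: BK² = 14² + 7² − 2·14·7·cos(90°) = 245, so BK = 7·√5.

Therefore, the length of BK = 7·√5.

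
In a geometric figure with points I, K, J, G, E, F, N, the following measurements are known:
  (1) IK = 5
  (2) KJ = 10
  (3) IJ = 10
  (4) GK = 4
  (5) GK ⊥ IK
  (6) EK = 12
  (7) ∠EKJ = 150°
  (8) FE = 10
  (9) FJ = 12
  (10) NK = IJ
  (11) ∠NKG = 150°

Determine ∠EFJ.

Step 1: By the law of cosines on triangle EKJ: EJ² = 12² + 10² − 2·12·10·cos(150°) = 451.85, so EJ ≈ 21.26.
Step 2: By the inverse law of cosines on triangle EFJ: cos(∠EFJ) = (10² + 12² − 21.26²) / (2·10·12) = -207.85/240 = -0.866, so ∠EFJ = 150°.

Therefore, the measure of angle ∠EFJ = 150°.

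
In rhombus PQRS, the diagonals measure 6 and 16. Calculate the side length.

Half-diagonals are 3 and 8. side = sqrt(3^2 + 8^2) = sqrt(73)

sqrt(73)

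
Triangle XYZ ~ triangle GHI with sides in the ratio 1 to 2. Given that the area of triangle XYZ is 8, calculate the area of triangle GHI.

The ratio of areas of similar triangles = (side ratio)^2.
Side ratio = 1:2, so area ratio = 1:4.
Area of GHI / Area of XYZ = 4/1
Area of GHI = 8 * 4/1 = 32

32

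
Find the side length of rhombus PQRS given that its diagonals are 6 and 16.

Half-diagonals are 3 and 8. side = sqrt(3^2 + 8^2) = sqrt(73)

sqrt(73)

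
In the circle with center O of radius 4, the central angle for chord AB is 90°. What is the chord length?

Chord length = 2r sin(θ/2)
= 2 × 4 × sin(90°/2)
= 2 × 4 × sin(45°)
= 4*sqrt(2)

4*sqrt(2)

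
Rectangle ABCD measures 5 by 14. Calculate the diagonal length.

Using the Pythagorean theorem:
d² = 5² + 14² = 25 + 196 = 221
d = sqrt(221)

sqrt(221)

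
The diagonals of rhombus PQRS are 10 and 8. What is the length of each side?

Half-diagonals are 5 and 4. side = sqrt(5^2 + 4^2) = sqrt(41)

sqrt(41)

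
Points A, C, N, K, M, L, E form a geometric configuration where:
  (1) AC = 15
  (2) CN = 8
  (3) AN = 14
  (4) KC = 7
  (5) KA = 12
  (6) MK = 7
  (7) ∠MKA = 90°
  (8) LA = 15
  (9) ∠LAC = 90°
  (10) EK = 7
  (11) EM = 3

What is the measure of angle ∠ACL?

Step 1: By the law of cosines on triangle CAL: CL² = 15² + 15² − 2·15·15·cos(90°) = 450, so CL = 15·√2.
Step 2: By the inverse law of cosines on triangle ACL: cos(∠ACL) = (15² + (15·√2)² − 15²) / (2·15·15·√2) = 450/636.4 = 0.7071, so ∠ACL = 45°.

Therefore, the measure of angle ∠ACL = 45°.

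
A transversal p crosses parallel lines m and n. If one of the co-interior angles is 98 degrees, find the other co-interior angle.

Co-interior (same-side interior) angles are between the parallel lines on the same side of the transversal.
Unlike corresponding or alternate interior angles, they are supplementary rather than equal.
So the angle = 180 - 98 = 82 degrees.

82 degrees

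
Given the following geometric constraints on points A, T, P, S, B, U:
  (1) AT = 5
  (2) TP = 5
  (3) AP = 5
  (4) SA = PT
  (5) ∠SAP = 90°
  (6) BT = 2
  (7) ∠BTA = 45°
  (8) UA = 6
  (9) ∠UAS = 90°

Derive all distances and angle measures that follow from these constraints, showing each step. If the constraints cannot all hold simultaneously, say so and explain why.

The constraints are consistent.

From the given relations:
  SA = PT = 5

Step 1: From AT = 5, TB = 2, and ∠ATB = 45°, by the law of cosines:
  AB² = AT² + TB² - 2·AT·TB·cos(45°) = 25 + 4 - 14.14 = 14.86
  AB ≈ 3.85

Step 2: From PA = 5, AS = 5, and ∠PAS = 90°, by the law of cosines:
  PS² = PA² + AS² - 2·PA·AS·cos(90°) = 25 + 25 - 0 = 50
  PS = 5·√2

Step 3: From SA = 5, AU = 6, and ∠SAU = 90°, by the law of cosines:
  SU² = SA² + AU² - 2·SA·AU·cos(90°) = 25 + 36 - 0 = 61
  SU = √61

Step 4: From AP = 5, AT = 5, PT = 5, by the inverse law of cosines:
  cos(∠PAT) = (AP² + AT² - PT²) / (2·AP·AT)
  ∠PAT = 60°

Step 5: From TA = 5, TP = 5, AP = 5, by the inverse law of cosines:
  cos(∠ATP) = (TA² + TP² - AP²) / (2·TA·TP)
  ∠ATP = 60°

Step 6: From PA = 5, PT = 5, AT = 5, by the inverse law of cosines:
  cos(∠APT) = (PA² + PT² - AT²) / (2·PA·PT)
  ∠APT = 60°

Step 7: From AB = 3.85, AT = 5, BT = 2, by the inverse law of cosines:
  cos(∠BAT) = (AB² + AT² - BT²) / (2·AB·AT)
  ∠BAT = 21.52°

Step 8: From PA = 5, PS = 5·√2, AS = 5, by the inverse law of cosines:
  cos(∠APS) = (PA² + PS² - AS²) / (2·PA·PS)
  ∠APS = 45°

Step 9: From SA = 5, SP = 5·√2, AP = 5, by the inverse law of cosines:
  cos(∠ASP) = (SA² + SP² - AP²) / (2·SA·SP)
  ∠ASP = 45°

Step 10: From SA = 5, SU = √61, AU = 6, by the inverse law of cosines:
  cos(∠ASU) = (SA² + SU² - AU²) / (2·SA·SU)
  ∠ASU = 50.19°

Step 11: From BA = 3.85, BT = 2, AT = 5, by the inverse law of cosines:
  cos(∠ABT) = (BA² + BT² - AT²) / (2·BA·BT)
  ∠ABT = 113.48°

Step 12: From UA = 6, US = √61, AS = 5, by the inverse law of cosines:
  cos(∠AUS) = (UA² + US² - AS²) / (2·UA·US)
  ∠AUS = 39.81°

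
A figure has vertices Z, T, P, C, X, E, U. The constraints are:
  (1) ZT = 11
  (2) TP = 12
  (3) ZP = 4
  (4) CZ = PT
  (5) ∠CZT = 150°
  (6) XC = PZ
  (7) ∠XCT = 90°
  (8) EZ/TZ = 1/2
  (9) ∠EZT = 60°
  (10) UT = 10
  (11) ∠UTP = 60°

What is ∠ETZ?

From the given relations: EZ = 1/2·TZ = 1/2·11 ≈ 5.5.
Step 1: By the law of cosines on triangle TZE: TE² = 11² + 5.5² − 2·11·5.5·cos(60°) = 90.75, so TE ≈ 9.53.
Step 2: By the inverse law of cosines on triangle ETZ: cos(∠ETZ) = (9.53² + 11² − 5.5²) / (2·9.53·11) = 181.5/209.58 = 0.866, so ∠ETZ = 30°.

Therefore, the measure of angle ∠ETZ = 30°.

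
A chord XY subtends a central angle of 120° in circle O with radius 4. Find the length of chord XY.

Chord = 2(4) sin(60°) = 4*sqrt(3)

4*sqrt(3)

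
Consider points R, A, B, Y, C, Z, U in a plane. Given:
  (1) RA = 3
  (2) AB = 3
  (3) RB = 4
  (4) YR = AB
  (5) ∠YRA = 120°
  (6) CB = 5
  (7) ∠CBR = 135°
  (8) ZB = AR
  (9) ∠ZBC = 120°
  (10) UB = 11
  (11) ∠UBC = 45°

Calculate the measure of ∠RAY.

From the given relations: YR = AB = 3.
Step 1: By the law of cosines on triangle ARY: AY² = 3² + 3² − 2·3·3·cos(120°) = 27, so AY = 3·√3.
Step 2: By the inverse law of cosines on triangle RAY: cos(∠RAY) = (3² + (3·√3)² − 3²) / (2·3·3·√3) = 27/31.18 = 0.866, so ∠RAY = 30°.

Therefore, the measure of angle ∠RAY = 30°.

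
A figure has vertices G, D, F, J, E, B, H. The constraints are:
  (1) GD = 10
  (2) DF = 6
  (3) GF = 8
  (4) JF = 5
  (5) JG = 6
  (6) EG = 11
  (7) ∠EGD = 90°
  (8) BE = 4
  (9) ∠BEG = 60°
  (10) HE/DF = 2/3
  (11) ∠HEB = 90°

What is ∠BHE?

From the given relations: HE = 2/3·DF = 2/3·6 = 4.
Step 1: By the law of cosines on triangle HEB: HB² = 4² + 4² − 2·4·4·cos(90°) = 32, so HB = 4·√2.
Step 2: By the inverse law of cosines on triangle BHE: cos(∠BHE) = ((4·√2)² + 4² − 4²) / (2·4·√2·4) = 32/45.25 = 0.7071, so ∠BHE = 45°.

Therefore, the measure of angle ∠BHE = 45°.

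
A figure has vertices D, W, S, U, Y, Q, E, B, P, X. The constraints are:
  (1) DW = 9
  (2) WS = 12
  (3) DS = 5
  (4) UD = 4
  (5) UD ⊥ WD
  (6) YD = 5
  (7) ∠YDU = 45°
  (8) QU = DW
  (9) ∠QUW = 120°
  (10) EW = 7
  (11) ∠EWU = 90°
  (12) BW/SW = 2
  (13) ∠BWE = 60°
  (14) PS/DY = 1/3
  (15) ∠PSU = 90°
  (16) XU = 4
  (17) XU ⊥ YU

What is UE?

Step 1: By the law of cosines on triangle UDW: UW² = 4² + 9² − 2·4·9·cos(90°) = 97, so UW = √97.
Step 2: By the law of cosines on triangle UWE: UE² = √97² + 7² − 2·√97·7·cos(90°) = 146, so UE = √146.

Therefore, the length of UE = √146.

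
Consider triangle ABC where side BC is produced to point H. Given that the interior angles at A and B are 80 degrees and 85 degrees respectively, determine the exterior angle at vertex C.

The interior angle at C is 180 - 80 - 85 = 15 degrees.
The exterior angle and interior angle at C are supplementary:
Exterior angle = 180 - 15 = 165 degrees.

165 degrees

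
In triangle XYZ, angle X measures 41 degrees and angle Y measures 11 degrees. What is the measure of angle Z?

angle Z = 180 - 41 - 11 = 128 degrees.

128 degrees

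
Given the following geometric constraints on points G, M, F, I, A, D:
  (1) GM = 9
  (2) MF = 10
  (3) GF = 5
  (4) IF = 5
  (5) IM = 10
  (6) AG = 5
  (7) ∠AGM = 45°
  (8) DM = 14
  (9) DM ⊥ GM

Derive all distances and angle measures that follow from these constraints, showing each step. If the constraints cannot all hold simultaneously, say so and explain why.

The constraints are consistent.

Step 1: From GM = 9, MD = 14, and ∠GMD = 90°, by the law of cosines:
  GD² = GM² + MD² - 2·GM·MD·cos(90°) = 81 + 196 - 0 = 277
  GD ≈ 16.64

Step 2: From MG = 9, GA = 5, and ∠MGA = 45°, by the law of cosines:
  MA² = MG² + GA² - 2·MG·GA·cos(45°) = 81 + 25 - 63.64 = 42.36
  MA ≈ 6.51

Step 3: From GF = 5, GM = 9, FM = 10, by the inverse law of cosines:
  cos(∠FGM) = (GF² + GM² - FM²) / (2·GF·GM)
  ∠FGM = 86.18°

Step 4: From MF = 10, MG = 9, FG = 5, by the inverse law of cosines:
  cos(∠FMG) = (MF² + MG² - FG²) / (2·MF·MG)
  ∠FMG = 29.93°

Step 5: From MF = 10, MI = 10, FI = 5, by the inverse law of cosines:
  cos(∠FMI) = (MF² + MI² - FI²) / (2·MF·MI)
  ∠FMI = 28.96°

Step 6: From FG = 5, FM = 10, GM = 9, by the inverse law of cosines:
  cos(∠GFM) = (FG² + FM² - GM²) / (2·FG·FM)
  ∠GFM = 63.9°

Step 7: From FI = 5, FM = 10, IM = 10, by the inverse law of cosines:
  cos(∠IFM) = (FI² + FM² - IM²) / (2·FI·FM)
  ∠IFM = 75.52°

Step 8: From IF = 5, IM = 10, FM = 10, by the inverse law of cosines:
  cos(∠FIM) = (IF² + IM² - FM²) / (2·IF·IM)
  ∠FIM = 75.52°

Step 9: From GD = 16.64, GM = 9, DM = 14, by the inverse law of cosines:
  cos(∠DGM) = (GD² + GM² - DM²) / (2·GD·GM)
  ∠DGM = 57.26°

Step 10: From MA = 6.51, MG = 9, AG = 5, by the inverse law of cosines:
  cos(∠AMG) = (MA² + MG² - AG²) / (2·MA·MG)
  ∠AMG = 32.9°

Step 11: From AG = 5, AM = 6.51, GM = 9, by the inverse law of cosines:
  cos(∠GAM) = (AG² + AM² - GM²) / (2·AG·AM)
  ∠GAM = 102.1°

Step 12: From DG = 16.64, DM = 14, GM = 9, by the inverse law of cosines:
  cos(∠GDM) = (DG² + DM² - GM²) / (2·DG·DM)
  ∠GDM = 32.74°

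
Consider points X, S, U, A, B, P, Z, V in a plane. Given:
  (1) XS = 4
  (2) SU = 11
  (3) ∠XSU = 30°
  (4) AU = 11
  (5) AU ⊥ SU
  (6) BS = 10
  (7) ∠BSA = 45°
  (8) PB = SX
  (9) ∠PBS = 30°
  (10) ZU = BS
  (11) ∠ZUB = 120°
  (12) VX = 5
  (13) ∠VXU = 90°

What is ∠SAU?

Step 1: By the law of cosines on triangle AUS: AS² = 11² + 11² − 2·11·11·cos(90°) = 242, so AS = 11·√2.
Step 2: By the inverse law of cosines on triangle SAU: cos(∠SAU) = ((11·√2)² + 11² − 11²) / (2·11·√2·11) = 242/342.24 = 0.7071, so ∠SAU = 45°.

Therefore, the measure of angle ∠SAU = 45°.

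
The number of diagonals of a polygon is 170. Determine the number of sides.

Using d = n(n - 3)/2, we solve 170 = n(n - 3)/2.
So n(n - 3) = 340.
Testing n = 20: 20 * 17 = 340 = 340. Correct.
The polygon has 20 sides.

20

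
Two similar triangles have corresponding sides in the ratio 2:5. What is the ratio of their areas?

The ratio of areas of similar triangles equals the square of the side ratio.
Side ratio = 2:5
Area ratio = (2/5)^2 = 4/25 = 4:25

4:25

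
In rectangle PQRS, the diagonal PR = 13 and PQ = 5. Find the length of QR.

The diagonal of a rectangle forms a right triangle with the two sides.
Rearranging the Pythagorean theorem: missing side = sqrt(d^2 - known^2).
= sqrt(169 - 25) = sqrt(144) = 12.

12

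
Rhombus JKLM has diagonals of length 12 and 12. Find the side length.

The diagonals of a rhombus bisect each other at right angles.
Half-diagonals: 12/2 = 6 and 12/2 = 6
side = sqrt(6^2 + 6^2)
side = sqrt(36 + 36)
side = sqrt(72) = 6*sqrt(2)

6*sqrt(2)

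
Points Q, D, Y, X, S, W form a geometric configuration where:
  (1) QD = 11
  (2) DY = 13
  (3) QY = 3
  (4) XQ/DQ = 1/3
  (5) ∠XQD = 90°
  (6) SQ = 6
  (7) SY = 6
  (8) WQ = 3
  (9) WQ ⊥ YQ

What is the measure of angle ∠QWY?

Step 1: By the law of cosines on triangle WQY: WY² = 3² + 3² − 2·3·3·cos(90°) = 18, so WY = 3·√2.
Step 2: By the inverse law of cosines on triangle QWY: cos(∠QWY) = (3² + (3·√2)² − 3²) / (2·3·3·√2) = 18/25.46 = 0.7071, so ∠QWY = 45°.

Therefore, the measure of angle ∠QWY = 45°.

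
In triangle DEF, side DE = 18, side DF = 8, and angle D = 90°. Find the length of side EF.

By the law of cosines: EF^2 = DE^2 + DF^2 - 2*DE*DF*cos(D)
EF^2 = 18^2 + 8^2 - 2*18*8*cos(90°)
EF^2 = 324 + 64 - 288*(0)
EF^2 = 388
EF = 2*sqrt(97)

2*sqrt(97)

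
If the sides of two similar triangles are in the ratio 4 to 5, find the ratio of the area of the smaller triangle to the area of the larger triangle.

The ratio of areas of similar triangles equals the square of the side ratio.
Side ratio = 4:5
Area ratio = (4/5)^2 = 16/25 = 16:25

16:25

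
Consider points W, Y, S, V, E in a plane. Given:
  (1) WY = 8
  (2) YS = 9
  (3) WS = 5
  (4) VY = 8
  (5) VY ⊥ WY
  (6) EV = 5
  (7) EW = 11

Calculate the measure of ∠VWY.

Step 1: By the law of cosines on triangle WYV: WV² = 8² + 8² − 2·8·8·cos(90°) = 128, so WV = 8·√2.
Step 2: By the inverse law of cosines on triangle VWY: cos(∠VWY) = ((8·√2)² + 8² − 8²) / (2·8·√2·8) = 128/181.02 = 0.7071, so ∠VWY = 45°.

Therefore, the measure of angle ∠VWY = 45°.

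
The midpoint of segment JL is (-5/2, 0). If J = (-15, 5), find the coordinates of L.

Using the midpoint formula: M = ((x1 + x2)/2, (y1 + y2)/2)
We know M = (-5/2, 0) and J = (-15, 5)
For x: -5/2 = (-15 + x2)/2, so x2 = 2*-5/2 - -15 = 10
For y: 0 = (5 + y2)/2, so y2 = 2*0 - 5 = -5
L = (10, -5)

(10, -5)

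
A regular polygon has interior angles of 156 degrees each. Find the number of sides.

The exterior angle is the supplement of the interior angle: 180 - 156 = 24 degrees.
Since the exterior angles of any convex polygon sum to 360 degrees, the number of sides is 360 / 24 = 15.

15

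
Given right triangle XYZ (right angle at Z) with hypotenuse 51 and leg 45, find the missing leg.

Rearranging the Pythagorean theorem to solve for the unknown leg:
leg^2 = hypotenuse^2 - known_leg^2 = 2601 - 2025 = 576
leg = sqrt(576) = 24.

24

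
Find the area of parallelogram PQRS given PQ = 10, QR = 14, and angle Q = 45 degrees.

Area = 10 * 14 * sin(45°) = 140 * sqrt(2)/2 = 70*sqrt(2)

70*sqrt(2)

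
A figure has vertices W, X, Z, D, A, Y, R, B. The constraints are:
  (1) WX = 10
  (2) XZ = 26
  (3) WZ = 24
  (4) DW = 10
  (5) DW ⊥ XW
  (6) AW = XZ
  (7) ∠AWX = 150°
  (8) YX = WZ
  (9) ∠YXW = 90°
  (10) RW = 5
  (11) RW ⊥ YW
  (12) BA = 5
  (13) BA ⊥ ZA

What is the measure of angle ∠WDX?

Step 1: By the law of cosines on triangle DWX: DX² = 10² + 10² − 2·10·10·cos(90°) = 200, so DX = 10·√2.
Step 2: By the inverse law of cosines on triangle WDX: cos(∠WDX) = (10² + (10·√2)² − 10²) / (2·10·10·√2) = 200/282.84 = 0.7071, so ∠WDX = 45°.

Therefore, the measure of angle ∠WDX = 45°.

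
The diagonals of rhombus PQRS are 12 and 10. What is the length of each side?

In a rhombus, the diagonals bisect each other perpendicularly, creating four congruent right triangles.
Each triangle has legs 6 (half of 12) and 5 (half of 10).
The hypotenuse of each right triangle is a side of the rhombus:
side = sqrt(6^2 + 5^2) = sqrt(61)

sqrt(61)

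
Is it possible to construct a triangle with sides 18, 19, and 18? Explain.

Yes.
The triangle inequality requires that the sum of any two sides exceeds the third.
Here 18 + 18 = 36 > 19, so the condition is met.

Yes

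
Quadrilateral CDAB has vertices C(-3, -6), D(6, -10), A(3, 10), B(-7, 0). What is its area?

The Shoelace formula works by pairing each vertex with the next (cycling back to the first).
For each pair, compute x_i*y_(i+1) - x_(i+1)*y_i:
  (-3*-10 - 6*-6) = 66
  (6*10 - 3*-10) = 90
  (3*0 - -7*10) = 70
  (-7*-6 - -3*0) = 42
Taking half the absolute value of the total: Area = (1/2)(268) = 134.

134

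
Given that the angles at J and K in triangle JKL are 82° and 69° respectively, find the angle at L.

The interior angles sum to 180°: angle L = 180 - 82 - 69 = 29°.
The triangle is acute (angles 82°, 69°, 29°).

29 degrees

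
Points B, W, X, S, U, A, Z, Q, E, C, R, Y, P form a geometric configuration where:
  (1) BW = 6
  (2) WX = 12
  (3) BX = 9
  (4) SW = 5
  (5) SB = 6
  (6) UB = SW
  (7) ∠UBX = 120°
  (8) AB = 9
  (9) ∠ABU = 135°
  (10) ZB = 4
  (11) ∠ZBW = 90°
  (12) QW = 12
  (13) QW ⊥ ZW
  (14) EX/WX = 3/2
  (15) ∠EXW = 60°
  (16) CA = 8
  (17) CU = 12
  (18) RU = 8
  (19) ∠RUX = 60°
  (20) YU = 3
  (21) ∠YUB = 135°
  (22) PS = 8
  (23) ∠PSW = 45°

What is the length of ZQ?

Step 1: By the law of cosines on triangle ZBW: ZW² = 4² + 6² − 2·4·6·cos(90°) = 52, so ZW = 2·√13.
Step 2: By the law of cosines on triangle ZWQ: ZQ² = (2·√13)² + 12² − 2·2·√13·12·cos(90°) = 196, so ZQ = 14.

Therefore, the length of ZQ = 14.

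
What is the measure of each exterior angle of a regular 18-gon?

Each exterior angle of a regular n-gon is 360 / n.
For n = 18: 360 / 18 = 20 degrees.

20 degrees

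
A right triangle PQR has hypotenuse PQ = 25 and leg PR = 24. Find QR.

Rearranging the Pythagorean theorem to solve for the unknown leg:
leg^2 = hypotenuse^2 - known_leg^2 = 625 - 576 = 49
leg = sqrt(49) = 7.

7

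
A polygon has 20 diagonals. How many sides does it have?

Using d = n(n - 3)/2, we solve 20 = n(n - 3)/2.
So n(n - 3) = 40.
Testing n = 8: 8 * 5 = 40 = 40. Correct.
The polygon has 8 sides.

8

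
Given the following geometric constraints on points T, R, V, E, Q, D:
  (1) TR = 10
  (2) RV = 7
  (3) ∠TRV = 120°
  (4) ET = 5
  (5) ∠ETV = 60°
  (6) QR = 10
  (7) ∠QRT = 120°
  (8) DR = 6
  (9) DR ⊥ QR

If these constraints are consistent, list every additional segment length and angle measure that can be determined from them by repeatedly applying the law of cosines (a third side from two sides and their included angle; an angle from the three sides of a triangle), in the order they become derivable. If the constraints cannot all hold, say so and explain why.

The constraints are consistent. Derivable facts, in order:
After 1 step:
- QD = 2·√34
- TQ = 10·√3
- TV ≈ 14.8
After 2 steps:
- VE ≈ 13.04
- ∠DQR = 30.96°
- ∠QDR = 59.04°
- ∠QTR = 30°
- ∠RQT = 30°
- ∠RTV = 24.18°
- ∠RVT = 35.82°
After 3 steps:
- ∠EVT = 19.4°
- ∠TEV = 100.6°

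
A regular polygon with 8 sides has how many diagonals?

Total line segments between 8 vertices = C(8,2) = 28.
Subtract the 8 sides: 28 - 8 = 20 diagonals.

20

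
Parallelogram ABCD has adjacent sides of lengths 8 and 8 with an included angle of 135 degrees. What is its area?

Area = 8 * 8 * sin(135°) = 64 * sqrt(2)/2 = 32*sqrt(2)

32*sqrt(2)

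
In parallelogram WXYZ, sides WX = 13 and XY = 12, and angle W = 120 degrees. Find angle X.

Opposite sides of a parallelogram are parallel, so consecutive angles form co-interior angles on a transversal.
Co-interior angles sum to 180°, giving angle X = 180 - 120 = 60 degrees.

60 degrees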